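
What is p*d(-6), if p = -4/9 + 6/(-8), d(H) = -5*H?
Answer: -215/6 ≈ -35.833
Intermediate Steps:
p = -43/36 (p = -4*⅑ + 6*(-⅛) = -4/9 - ¾ = -43/36 ≈ -1.1944)
p*d(-6) = -(-215)*(-6)/36 = -43/36*30 = -215/6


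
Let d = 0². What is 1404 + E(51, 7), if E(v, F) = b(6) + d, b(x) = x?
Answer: 1410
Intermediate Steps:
d = 0
E(v, F) = 6 (E(v, F) = 6 + 0 = 6)
1404 + E(51, 7) = 1404 + 6 = 1410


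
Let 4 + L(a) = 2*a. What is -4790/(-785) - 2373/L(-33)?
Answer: 62803/1570 ≈ 40.002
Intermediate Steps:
L(a) = -4 + 2*a
-4790/(-785) - 2373/L(-33) = -4790/(-785) - 2373/(-4 + 2*(-33)) = -4790*(-1/785) - 2373/(-4 - 66) = 958/157 - 2373/(-70) = 958/157 - 2373*(-1/70) = 958/157 + 339/10 = 62803/1570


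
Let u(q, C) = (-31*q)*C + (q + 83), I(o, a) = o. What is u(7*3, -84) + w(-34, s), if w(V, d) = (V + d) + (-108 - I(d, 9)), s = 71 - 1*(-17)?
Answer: 54646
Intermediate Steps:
s = 88 (s = 71 + 17 = 88)
u(q, C) = 83 + q - 31*C*q (u(q, C) = -31*C*q + (83 + q) = 83 + q - 31*C*q)
w(V, d) = -108 + V (w(V, d) = (V + d) + (-108 - d) = -108 + V)
u(7*3, -84) + w(-34, s) = (83 + 7*3 - 31*(-84)*7*3) + (-108 - 34) = (83 + 21 - 31*(-84)*21) - 142 = (83 + 21 + 54684) - 142 = 54788 - 142 = 54646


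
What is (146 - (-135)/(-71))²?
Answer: 104673361/5041 ≈ 20764.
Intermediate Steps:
(146 - (-135)/(-71))² = (146 - (-135)*(-1)/71)² = (146 - 1*135/71)² = (146 - 135/71)² = (10231/71)² = 104673361/5041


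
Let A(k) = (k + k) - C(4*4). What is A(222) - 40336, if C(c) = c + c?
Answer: -39924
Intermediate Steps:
C(c) = 2*c
A(k) = -32 + 2*k (A(k) = (k + k) - 2*4*4 = 2*k - 2*16 = 2*k - 1*32 = 2*k - 32 = -32 + 2*k)
A(222) - 40336 = (-32 + 2*222) - 40336 = (-32 + 444) - 40336 = 412 - 40336 = -39924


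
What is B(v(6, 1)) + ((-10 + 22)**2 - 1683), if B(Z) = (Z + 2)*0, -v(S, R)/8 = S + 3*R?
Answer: -1539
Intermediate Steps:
v(S, R) = -24*R - 8*S (v(S, R) = -8*(S + 3*R) = -24*R - 8*S)
B(Z) = 0 (B(Z) = (2 + Z)*0 = 0)
B(v(6, 1)) + ((-10 + 22)**2 - 1683) = 0 + ((-10 + 22)**2 - 1683) = 0 + (12**2 - 1683) = 0 + (144 - 1683) = 0 - 1539 = -1539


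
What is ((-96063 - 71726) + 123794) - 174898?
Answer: -218893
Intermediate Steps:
((-96063 - 71726) + 123794) - 174898 = (-167789 + 123794) - 174898 = -43995 - 174898 = -218893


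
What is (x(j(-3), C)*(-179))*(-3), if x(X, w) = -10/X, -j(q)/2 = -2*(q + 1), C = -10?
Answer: 2685/4 ≈ 671.25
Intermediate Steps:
j(q) = 4 + 4*q (j(q) = -(-4)*(q + 1) = -(-4)*(1 + q) = -2*(-2 - 2*q) = 4 + 4*q)
(x(j(-3), C)*(-179))*(-3) = (-10/(4 + 4*(-3))*(-179))*(-3) = (-10/(4 - 12)*(-179))*(-3) = (-10/(-8)*(-179))*(-3) = (-10*(-⅛)*(-179))*(-3) = ((5/4)*(-179))*(-3) = -895/4*(-3) = 2685/4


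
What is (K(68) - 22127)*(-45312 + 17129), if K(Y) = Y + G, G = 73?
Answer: 619631438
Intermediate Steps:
K(Y) = 73 + Y (K(Y) = Y + 73 = 73 + Y)
(K(68) - 22127)*(-45312 + 17129) = ((73 + 68) - 22127)*(-45312 + 17129) = (141 - 22127)*(-28183) = -21986*(-28183) = 619631438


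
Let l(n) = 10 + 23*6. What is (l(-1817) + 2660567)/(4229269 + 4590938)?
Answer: 295635/980023 ≈ 0.30166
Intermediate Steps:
l(n) = 148 (l(n) = 10 + 138 = 148)
(l(-1817) + 2660567)/(4229269 + 4590938) = (148 + 2660567)/(4229269 + 4590938) = 2660715/8820207 = 2660715*(1/8820207) = 295635/980023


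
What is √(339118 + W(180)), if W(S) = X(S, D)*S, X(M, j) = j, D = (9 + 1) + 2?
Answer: √341278 ≈ 584.19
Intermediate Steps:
D = 12 (D = 10 + 2 = 12)
W(S) = 12*S
√(339118 + W(180)) = √(339118 + 12*180) = √(339118 + 2160) = √341278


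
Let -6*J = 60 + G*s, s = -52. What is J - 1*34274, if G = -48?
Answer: -34700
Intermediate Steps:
J = -426 (J = -(60 - 48*(-52))/6 = -(60 + 2496)/6 = -⅙*2556 = -426)
J - 1*34274 = -426 - 1*34274 = -426 - 34274 = -34700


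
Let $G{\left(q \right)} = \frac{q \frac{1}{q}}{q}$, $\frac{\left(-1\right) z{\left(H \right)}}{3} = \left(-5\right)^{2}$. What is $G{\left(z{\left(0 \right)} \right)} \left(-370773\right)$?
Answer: $\frac{123591}{25} \approx 4943.6$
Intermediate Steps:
$z{\left(H \right)} = -75$ ($z{\left(H \right)} = - 3 \left(-5\right)^{2} = \left(-3\right) 25 = -75$)
$G{\left(q \right)} = \frac{1}{q}$ ($G{\left(q \right)} = 1 \frac{1}{q} = \frac{1}{q}$)
$G{\left(z{\left(0 \right)} \right)} \left(-370773\right) = \frac{1}{-75} \left(-370773\right) = \left(- \frac{1}{75}\right) \left(-370773\right) = \frac{123591}{25}$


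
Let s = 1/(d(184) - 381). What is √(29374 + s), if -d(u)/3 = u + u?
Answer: √7197364185/495 ≈ 171.39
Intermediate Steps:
d(u) = -6*u (d(u) = -3*(u + u) = -6*u)
s = -1/1485 (s = 1/(-6*184 - 381) = 1/(-1104 - 381) = 1/(-1485) = -1/1485 ≈ -0.00067340)
√(29374 + s) = √(29374 - 1/1485) = √(43620389/1485) = √7197364185/495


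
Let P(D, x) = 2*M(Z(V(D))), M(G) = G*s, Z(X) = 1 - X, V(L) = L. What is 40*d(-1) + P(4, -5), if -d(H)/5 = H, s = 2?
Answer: 188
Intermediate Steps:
d(H) = -5*H
M(G) = 2*G (M(G) = G*2 = 2*G)
P(D, x) = 4 - 4*D (P(D, x) = 2*(2*(1 - D)) = 2*(2 - 2*D) = 4 - 4*D)
40*d(-1) + P(4, -5) = 40*(-5*(-1)) + (4 - 4*4) = 40*5 + (4 - 16) = 200 - 12 = 188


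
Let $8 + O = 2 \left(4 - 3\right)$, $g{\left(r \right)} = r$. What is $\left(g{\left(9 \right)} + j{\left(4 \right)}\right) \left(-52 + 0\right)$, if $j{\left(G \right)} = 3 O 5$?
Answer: $4212$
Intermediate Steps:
$O = -6$ ($O = -8 + 2 \left(4 - 3\right) = -8 + 2 \cdot 1 = -8 + 2 = -6$)
$j{\left(G \right)} = -90$ ($j{\left(G \right)} = 3 \left(-6\right) 5 = \left(-18\right) 5 = -90$)
$\left(g{\left(9 \right)} + j{\left(4 \right)}\right) \left(-52 + 0\right) = \left(9 - 90\right) \left(-52 + 0\right) = \left(-81\right) \left(-52\right) = 4212$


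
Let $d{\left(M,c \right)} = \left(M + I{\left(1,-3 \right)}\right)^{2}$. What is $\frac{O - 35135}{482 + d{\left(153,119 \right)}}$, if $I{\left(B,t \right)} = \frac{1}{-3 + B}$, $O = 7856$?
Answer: $- \frac{36372}{31651} \approx -1.1492$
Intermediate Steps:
$d{\left(M,c \right)} = \left(- \frac{1}{2} + M\right)^{2}$ ($d{\left(M,c \right)} = \left(M + \frac{1}{-3 + 1}\right)^{2} = \left(M + \frac{1}{-2}\right)^{2} = \left(M - \frac{1}{2}\right)^{2} = \left(- \frac{1}{2} + M\right)^{2}$)
$\frac{O - 35135}{482 + d{\left(153,119 \right)}} = \frac{7856 - 35135}{482 + \frac{\left(-1 + 2 \cdot 153\right)^{2}}{4}} = - \frac{27279}{482 + \frac{\left(-1 + 306\right)^{2}}{4}} = - \frac{27279}{482 + \frac{305^{2}}{4}} = - \frac{27279}{482 + \frac{1}{4} \cdot 93025} = - \frac{27279}{482 + \frac{93025}{4}} = - \frac{27279}{\frac{94953}{4}} = \left(-27279\right) \frac{4}{94953} = - \frac{36372}{31651}$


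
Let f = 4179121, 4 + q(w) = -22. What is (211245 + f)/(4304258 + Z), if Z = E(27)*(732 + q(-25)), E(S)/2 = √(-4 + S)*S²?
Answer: -4724316994607/1460795271707 + 1129803615342*√23/1460795271707 ≈ 0.47510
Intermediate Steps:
E(S) = 2*S²*√(-4 + S) (E(S) = 2*(√(-4 + S)*S²) = 2*(S²*√(-4 + S)) = 2*S²*√(-4 + S))
q(w) = -26 (q(w) = -4 - 22 = -26)
Z = 1029348*√23 (Z = (2*27²*√(-4 + 27))*(732 - 26) = (2*729*√23)*706 = (1458*√23)*706 = 1029348*√23 ≈ 4.9366e+6)
(211245 + f)/(4304258 + Z) = (211245 + 4179121)/(4304258 + 1029348*√23) = 4390366/(4304258 + 1029348*√23)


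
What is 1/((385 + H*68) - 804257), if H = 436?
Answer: -1/774224 ≈ -1.2916e-6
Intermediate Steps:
1/((385 + H*68) - 804257) = 1/((385 + 436*68) - 804257) = 1/((385 + 29648) - 804257) = 1/(30033 - 804257) = 1/(-774224) = -1/774224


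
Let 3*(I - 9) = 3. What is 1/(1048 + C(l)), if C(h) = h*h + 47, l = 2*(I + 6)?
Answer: 1/2119 ≈ 0.00047192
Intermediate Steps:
I = 10 (I = 9 + (1/3)*3 = 9 + 1 = 10)
l = 32 (l = 2*(10 + 6) = 2*16 = 32)
C(h) = 47 + h**2 (C(h) = h**2 + 47 = 47 + h**2)
1/(1048 + C(l)) = 1/(1048 + (47 + 32**2)) = 1/(1048 + (47 + 1024)) = 1/(1048 + 1071) = 1/2119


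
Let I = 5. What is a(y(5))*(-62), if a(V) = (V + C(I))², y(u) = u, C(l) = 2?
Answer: -3038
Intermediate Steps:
a(V) = (2 + V)² (a(V) = (V + 2)² = (2 + V)²)
a(y(5))*(-62) = (2 + 5)²*(-62) = 7²*(-62) = 49*(-62) = -3038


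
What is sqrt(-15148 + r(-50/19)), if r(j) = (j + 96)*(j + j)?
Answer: 2*I*sqrt(1411457)/19 ≈ 125.06*I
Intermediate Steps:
r(j) = 2*j*(96 + j) (r(j) = (96 + j)*(2*j) = 2*j*(96 + j))
sqrt(-15148 + r(-50/19)) = sqrt(-15148 + 2*(-50/19)*(96 - 50/19)) = sqrt(-15148 + 2*(-50/19)*(1774/19)) = sqrt(-15148 - 177400/361) = sqrt(-5645828/361) = 2*I*sqrt(1411457)/19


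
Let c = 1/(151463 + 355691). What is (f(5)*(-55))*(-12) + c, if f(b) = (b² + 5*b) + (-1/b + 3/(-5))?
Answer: 16468304689/507154 ≈ 32472.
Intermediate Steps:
f(b) = -⅗ + b² - 1/b + 5*b (f(b) = (b² + 5*b) + (-1/b + 3*(-⅕)) = (b² + 5*b) + (-1/b - ⅗) = (b² + 5*b) + (-⅗ - 1/b) = -⅗ + b² - 1/b + 5*b)
c = 1/507154 ≈ 1.9718e-6
(f(5)*(-55))*(-12) + c = ((-⅗ + 5² - 1/5 + 5*5)*(-55))*(-12) + 1/507154 = ((-⅗ + 25 - 1*⅕ + 25)*(-55))*(-12) + 1/507154 = ((-⅗ + 25 - ⅕ + 25)*(-55))*(-12) + 1/507154 = ((246/5)*(-55))*(-12) + 1/507154 = -2706*(-12) + 1/507154 = 32472 + 1/507154 = 16468304689/507154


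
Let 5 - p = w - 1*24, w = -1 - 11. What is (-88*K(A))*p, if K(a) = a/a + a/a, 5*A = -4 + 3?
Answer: -7216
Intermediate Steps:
w = -12
A = -⅕ (A = (-4 + 3)/5 = (⅕)*(-1) = -⅕ ≈ -0.20000)
p = 41 (p = 5 - (-12 - 1*24) = 5 - (-12 - 24) = 5 - 1*(-36) = 5 + 36 = 41)
K(a) = 2 (K(a) = 1 + 1 = 2)
(-88*K(A))*p = -88*2*41 = -176*41 = -7216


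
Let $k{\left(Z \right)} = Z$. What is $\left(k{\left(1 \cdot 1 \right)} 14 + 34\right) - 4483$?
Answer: $-4435$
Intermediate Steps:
$\left(k{\left(1 \cdot 1 \right)} 14 + 34\right) - 4483 = \left(1 \cdot 1 \cdot 14 + 34\right) - 4483 = \left(1 \cdot 14 + 34\right) - 4483 = \left(14 + 34\right) - 4483 = 48 - 4483 = -4435$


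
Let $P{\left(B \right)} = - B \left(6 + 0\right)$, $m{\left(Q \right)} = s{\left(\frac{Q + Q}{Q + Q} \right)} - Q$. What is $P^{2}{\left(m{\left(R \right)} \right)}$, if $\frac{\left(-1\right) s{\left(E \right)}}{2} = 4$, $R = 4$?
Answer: $5184$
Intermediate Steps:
$s{\left(E \right)} = -8$ ($s{\left(E \right)} = \left(-2\right) 4 = -8$)
$m{\left(Q \right)} = -8 - Q$
$P{\left(B \right)} = - 6 B$ ($P{\left(B \right)} = - B 6 = - 6 B$)
$P^{2}{\left(m{\left(R \right)} \right)} = \left(- 6 \left(-8 - 4\right)\right)^{2} = \left(\left(-6\right) \left(-12\right)\right)^{2} = 72^{2} = 5184$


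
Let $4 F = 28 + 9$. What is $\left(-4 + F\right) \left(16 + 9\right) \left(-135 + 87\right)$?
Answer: $-6300$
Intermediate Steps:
$F = \frac{37}{4}$ ($F = \frac{28 + 9}{4} = \frac{1}{4} \cdot 37 = \frac{37}{4} \approx 9.25$)
$\left(-4 + F\right) \left(16 + 9\right) \left(-135 + 87\right) = \left(-4 + \frac{37}{4}\right) \left(16 + 9\right) \left(-135 + 87\right) = \frac{21}{4} \cdot 25 \left(-48\right) = \frac{525}{4} \left(-48\right) = -6300$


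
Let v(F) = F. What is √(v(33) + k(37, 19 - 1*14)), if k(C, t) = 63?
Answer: 4*√6 ≈ 9.7980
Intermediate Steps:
√(v(33) + k(37, 19 - 1*14)) = √(33 + 63) = √96 = 4*√6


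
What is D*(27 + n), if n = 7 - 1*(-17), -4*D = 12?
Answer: -153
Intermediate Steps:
D = -3 (D = -¼*12 = -3)
n = 24 (n = 7 + 17 = 24)
D*(27 + n) = -3*(27 + 24) = -3*51 = -153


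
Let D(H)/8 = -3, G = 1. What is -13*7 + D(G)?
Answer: -115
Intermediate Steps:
D(H) = -24 (D(H) = 8*(-3) = -24)
-13*7 + D(G) = -13*7 - 24 = -91 - 24 = -115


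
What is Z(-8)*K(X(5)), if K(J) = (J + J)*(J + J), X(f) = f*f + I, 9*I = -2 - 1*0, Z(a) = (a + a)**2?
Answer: 50922496/81 ≈ 6.2867e+5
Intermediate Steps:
Z(a) = 4*a**2 (Z(a) = (2*a)**2 = 4*a**2)
I = -2/9 (I = (-2 - 1*0)/9 = (-2 + 0)/9 = (1/9)*(-2) = -2/9 ≈ -0.22222)
X(f) = -2/9 + f**2 (X(f) = f*f - 2/9 = f**2 - 2/9 = -2/9 + f**2)
K(J) = 4*J**2 (K(J) = (2*J)*(2*J) = 4*J**2)
Z(-8)*K(X(5)) = (4*(-8)**2)*(4*(-2/9 + 5**2)**2) = (4*64)*(4*(-2/9 + 25)**2) = 256*(4*(223/9)**2) = 256*(4*(49729/81)) = 256*(198916/81) = 50922496/81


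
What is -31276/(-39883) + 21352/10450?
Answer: 589208008/208388675 ≈ 2.8274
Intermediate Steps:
-31276/(-39883) + 21352/10450 = -31276*(-1/39883) + 21352*(1/10450) = 31276/39883 + 10676/5225 = 589208008/208388675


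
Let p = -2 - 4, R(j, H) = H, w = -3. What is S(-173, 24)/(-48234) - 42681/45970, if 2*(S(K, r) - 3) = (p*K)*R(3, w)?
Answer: -331206329/369552830 ≈ -0.89624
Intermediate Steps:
p = -6
S(K, r) = 3 + 9*K (S(K, r) = 3 + (-6*K*(-3))/2 = 3 + (18*K)/2 = 3 + 9*K)
S(-173, 24)/(-48234) - 42681/45970 = (3 + 9*(-173))/(-48234) - 42681/45970 = (3 - 1557)*(-1/48234) - 42681*1/45970 = -1554*(-1/48234) - 42681/45970 = 259/8039 - 42681/45970 = -331206329/369552830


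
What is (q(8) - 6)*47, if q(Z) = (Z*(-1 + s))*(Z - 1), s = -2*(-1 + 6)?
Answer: -29234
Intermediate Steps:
s = -10 (s = -2*5 = -10)
q(Z) = -11*Z*(-1 + Z) (q(Z) = (Z*(-1 - 10))*(Z - 1) = (Z*(-11))*(-1 + Z) = (-11*Z)*(-1 + Z) = -11*Z*(-1 + Z))
(q(8) - 6)*47 = (11*8*(1 - 1*8) - 6)*47 = (11*8*(1 - 8) - 6)*47 = (11*8*(-7) - 6)*47 = (-616 - 6)*47 = -622*47 = -29234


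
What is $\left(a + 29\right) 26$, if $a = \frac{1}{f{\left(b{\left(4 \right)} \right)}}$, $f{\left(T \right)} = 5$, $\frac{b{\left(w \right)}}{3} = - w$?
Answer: $\frac{3796}{5} \approx 759.2$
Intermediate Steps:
$b{\left(w \right)} = - 3 w$ ($b{\left(w \right)} = 3 \left(- w\right) = - 3 w$)
$a = \frac{1}{5} \approx 0.2$
$\left(a + 29\right) 26 = \left(\frac{1}{5} + 29\right) 26 = \frac{146}{5} \cdot 26 = \frac{3796}{5}$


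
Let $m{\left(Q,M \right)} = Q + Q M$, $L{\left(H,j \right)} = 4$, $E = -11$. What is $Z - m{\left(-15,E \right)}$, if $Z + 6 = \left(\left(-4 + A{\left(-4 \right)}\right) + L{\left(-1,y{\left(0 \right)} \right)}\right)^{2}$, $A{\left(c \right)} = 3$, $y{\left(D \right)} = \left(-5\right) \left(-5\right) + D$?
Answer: $-147$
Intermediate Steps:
$y{\left(D \right)} = 25 + D$
$Z = 3$ ($Z = -6 + \left(\left(-4 + 3\right) + 4\right)^{2} = -6 + \left(-1 + 4\right)^{2} = -6 + 3^{2} = -6 + 9 = 3$)
$m{\left(Q,M \right)} = Q + M Q$
$Z - m{\left(-15,E \right)} = 3 - - 15 \left(1 - 11\right) = 3 - \left(-15\right) \left(-10\right) = 3 - 150 = -147$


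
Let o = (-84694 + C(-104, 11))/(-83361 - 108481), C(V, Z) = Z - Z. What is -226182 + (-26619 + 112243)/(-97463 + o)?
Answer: -528629312705384/2337176519 ≈ -2.2618e+5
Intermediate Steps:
C(V, Z) = 0
o = 42347/95921 (o = (-84694 + 0)/(-83361 - 108481) = -84694/(-191842) = -84694*(-1/191842) = 42347/95921 ≈ 0.44148)
-226182 + (-26619 + 112243)/(-97463 + o) = -226182 + (-26619 + 112243)/(-97463 + 42347/95921) = -226182 + 85624/(-9348706076/95921) = -226182 + 85624*(-95921/9348706076) = -226182 - 2053284926/2337176519 = -528629312705384/2337176519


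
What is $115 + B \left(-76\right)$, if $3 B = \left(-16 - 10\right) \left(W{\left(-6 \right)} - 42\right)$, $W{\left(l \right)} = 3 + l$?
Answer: $-29525$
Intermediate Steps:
$B = 390$ ($B = \frac{\left(-16 - 10\right) \left(\left(3 - 6\right) - 42\right)}{3} = \frac{\left(-26\right) \left(-3 - 42\right)}{3} = \frac{\left(-26\right) \left(-45\right)}{3} = \frac{1}{3} \cdot 1170 = 390$)
$115 + B \left(-76\right) = 115 + 390 \left(-76\right) = 115 - 29640 = -29525$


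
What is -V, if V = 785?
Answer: -785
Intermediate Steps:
-V = -1*785 = -785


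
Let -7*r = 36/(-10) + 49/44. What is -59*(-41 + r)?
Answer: 3692987/1540 ≈ 2398.0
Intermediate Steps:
r = 547/1540 (r = -(36/(-10) + 49/44)/7 = -(36*(-⅒) + 49*(1/44))/7 = -(-18/5 + 49/44)/7 = -⅐*(-547/220) = 547/1540 ≈ 0.35519)
-59*(-41 + r) = -59*(-41 + 547/1540) = -59*(-62593/1540) = 3692987/1540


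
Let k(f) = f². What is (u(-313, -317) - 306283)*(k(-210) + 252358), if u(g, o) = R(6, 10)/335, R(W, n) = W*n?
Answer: -6083599498642/67 ≈ -9.0800e+10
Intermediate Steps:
u(g, o) = 12/67 (u(g, o) = (6*10)/335 = 60*(1/335) = 12/67)
(u(-313, -317) - 306283)*(k(-210) + 252358) = (12/67 - 306283)*((-210)² + 252358) = -20520949*(44100 + 252358)/67 = -20520949/67*296458 = -6083599498642/67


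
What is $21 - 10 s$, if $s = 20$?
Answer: $-179$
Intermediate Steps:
$21 - 10 s = 21 - 200 = -179$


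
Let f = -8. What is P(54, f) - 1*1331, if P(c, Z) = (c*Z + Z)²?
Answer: 192269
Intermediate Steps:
P(c, Z) = (Z + Z*c)² (P(c, Z) = (Z*c + Z)² = (Z + Z*c)²)
P(54, f) - 1*1331 = (-8)²*(1 + 54)² - 1*1331 = 64*55² - 1331 = 64*3025 - 1331 = 193600 - 1331 = 192269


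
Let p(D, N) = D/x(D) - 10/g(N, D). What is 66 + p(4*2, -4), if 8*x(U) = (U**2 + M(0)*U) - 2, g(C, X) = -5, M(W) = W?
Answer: 2140/31 ≈ 69.032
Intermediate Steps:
x(U) = -1/4 + U**2/8 (x(U) = ((U**2 + 0*U) - 2)/8 = ((U**2 + 0) - 2)/8 = (U**2 - 2)/8 = (-2 + U**2)/8 = -1/4 + U**2/8)
p(D, N) = 2 + D/(-1/4 + D**2/8) (p(D, N) = D/(-1/4 + D**2/8) - 10/(-5) = D/(-1/4 + D**2/8) - 10*(-1/5) = D/(-1/4 + D**2/8) + 2 = 2 + D/(-1/4 + D**2/8))
66 + p(4*2, -4) = 66 + 2*(-2 + (4*2)**2 + 4*(4*2))/(-2 + (4*2)**2) = 66 + 2*(-2 + 8**2 + 4*8)/(-2 + 8**2) = 66 + 2*(-2 + 64 + 32)/(-2 + 64) = 66 + 2*94/62 = 66 + 2*(1/62)*94 = 66 + 94/31 = 2140/31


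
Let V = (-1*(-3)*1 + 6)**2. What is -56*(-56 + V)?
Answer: -1400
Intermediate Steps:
V = 81 (V = (3*1 + 6)**2 = (3 + 6)**2 = 9**2 = 81)
-56*(-56 + V) = -56*(-56 + 81) = -56*25 = -1400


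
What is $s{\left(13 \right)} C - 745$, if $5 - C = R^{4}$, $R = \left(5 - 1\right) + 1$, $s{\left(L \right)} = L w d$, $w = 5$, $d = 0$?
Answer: $-745$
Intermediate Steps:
$s{\left(L \right)} = 0$ ($s{\left(L \right)} = L 5 \cdot 0 = 5 L 0 = 0$)
$R = 5$ ($R = \left(5 - 1\right) + 1 = 4 + 1 = 5$)
$C = -620$ ($C = 5 - 5^{4} = 5 - 625 = -620$)
$s{\left(13 \right)} C - 745 = 0 \left(-620\right) - 745 = 0 - 745 = -745$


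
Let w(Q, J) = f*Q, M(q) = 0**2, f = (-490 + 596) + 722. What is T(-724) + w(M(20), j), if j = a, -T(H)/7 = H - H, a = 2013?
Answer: 0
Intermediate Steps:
f = 828 (f = 106 + 722 = 828)
T(H) = 0 (T(H) = -7*(H - H) = -7*0 = 0)
M(q) = 0
j = 2013
w(Q, J) = 828*Q
T(-724) + w(M(20), j) = 0 + 828*0 = 0 + 0 = 0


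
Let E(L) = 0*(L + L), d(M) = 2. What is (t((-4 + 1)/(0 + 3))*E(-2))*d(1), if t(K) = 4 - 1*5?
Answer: 0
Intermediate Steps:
t(K) = -1 (t(K) = 4 - 5 = -1)
E(L) = 0 (E(L) = 0*(2*L) = 0)
(t((-4 + 1)/(0 + 3))*E(-2))*d(1) = -1*0*2 = 0*2 = 0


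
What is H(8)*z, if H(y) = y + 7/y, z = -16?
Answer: -142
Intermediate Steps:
H(8)*z = (8 + 7/8)*(-16) = (71/8)*(-16) = -142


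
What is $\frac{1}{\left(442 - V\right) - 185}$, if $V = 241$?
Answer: $\frac{1}{16} \approx 0.0625$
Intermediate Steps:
$\frac{1}{\left(442 - V\right) - 185} = \frac{1}{\left(442 - 241\right) - 185} = \frac{1}{201 - 185} = \frac{1}{16}$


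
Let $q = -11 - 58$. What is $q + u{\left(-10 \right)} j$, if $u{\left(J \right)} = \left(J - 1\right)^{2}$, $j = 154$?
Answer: $18565$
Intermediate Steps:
$q = -69$
$u{\left(J \right)} = \left(-1 + J\right)^{2}$
$q + u{\left(-10 \right)} j = -69 + \left(-1 - 10\right)^{2} \cdot 154 = -69 + \left(-11\right)^{2} \cdot 154 = -69 + 121 \cdot 154 = -69 + 18634 = 18565$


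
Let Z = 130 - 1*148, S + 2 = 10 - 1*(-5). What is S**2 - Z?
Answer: 187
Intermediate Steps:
S = 13 (S = -2 + (10 - 1*(-5)) = -2 + (10 + 5) = -2 + 15 = 13)
Z = -18 (Z = 130 - 148 = -18)
S**2 - Z = 13**2 - 1*(-18) = 169 + 18 = 187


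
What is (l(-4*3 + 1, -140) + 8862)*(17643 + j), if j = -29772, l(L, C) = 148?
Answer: -109282290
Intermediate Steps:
(l(-4*3 + 1, -140) + 8862)*(17643 + j) = (148 + 8862)*(17643 - 29772) = 9010*(-12129) = -109282290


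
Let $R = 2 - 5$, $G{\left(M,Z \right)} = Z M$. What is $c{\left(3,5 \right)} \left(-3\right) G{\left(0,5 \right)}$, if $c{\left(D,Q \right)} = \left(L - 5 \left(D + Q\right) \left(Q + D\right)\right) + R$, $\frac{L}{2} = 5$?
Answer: $0$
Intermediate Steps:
$G{\left(M,Z \right)} = M Z$
$R = -3$ ($R = 2 - 5 = -3$)
$L = 10$ ($L = 2 \cdot 5 = 10$)
$c{\left(D,Q \right)} = 7 - 5 \left(D + Q\right)^{2}$ ($c{\left(D,Q \right)} = \left(10 - 5 \left(D + Q\right) \left(Q + D\right)\right) - 3 = \left(10 - 5 \left(D + Q\right) \left(D + Q\right)\right) - 3 = \left(10 - 5 \left(D + Q\right)^{2}\right) - 3 = 7 - 5 \left(D + Q\right)^{2}$)
$c{\left(3,5 \right)} \left(-3\right) G{\left(0,5 \right)} = \left(7 - 5 \left(3 + 5\right)^{2}\right) \left(-3\right) 0 \cdot 5 = \left(7 - 5 \cdot 8^{2}\right) \left(-3\right) 0 = \left(7 - 320\right) \left(-3\right) 0 = \left(-313\right) \left(-3\right) 0 = 939 \cdot 0 = 0$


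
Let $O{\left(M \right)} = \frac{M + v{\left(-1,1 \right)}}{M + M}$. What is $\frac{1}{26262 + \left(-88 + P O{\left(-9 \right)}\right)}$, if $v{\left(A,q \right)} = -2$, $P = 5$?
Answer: $\frac{18}{471187} \approx 3.8201 \cdot 10^{-5}$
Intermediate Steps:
$O{\left(M \right)} = \frac{-2 + M}{2 M}$ ($O{\left(M \right)} = \frac{M - 2}{M + M} = \frac{-2 + M}{2 M}$)
$\frac{1}{26262 + \left(-88 + P O{\left(-9 \right)}\right)} = \frac{1}{26262 - \left(88 - 5 \frac{-2 - 9}{2 \left(-9\right)}\right)} = \frac{1}{26262 - \left(88 - 5 \cdot \frac{1}{2} \left(- \frac{1}{9}\right) \left(-11\right)\right)} = \frac{1}{26262 + \left(-88 + 5 \cdot \frac{11}{18}\right)} = \frac{1}{26262 + \left(-88 + \frac{55}{18}\right)} = \frac{1}{26262 - \frac{1529}{18}} = \frac{1}{\frac{471187}{18}} = \frac{18}{471187}$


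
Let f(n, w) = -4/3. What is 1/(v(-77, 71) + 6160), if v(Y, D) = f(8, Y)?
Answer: 3/18476 ≈ 0.00016237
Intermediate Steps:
f(n, w) = -4/3 (f(n, w) = -4*⅓ = -4/3)
v(Y, D) = -4/3
1/(v(-77, 71) + 6160) = 1/(-4/3 + 6160) = 1/(18476/3) = 3/18476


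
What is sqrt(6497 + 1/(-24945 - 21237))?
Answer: sqrt(13856652928446)/46182 ≈ 80.604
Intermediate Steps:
sqrt(6497 + 1/(-24945 - 21237)) = sqrt(6497 + 1/(-46182)) = sqrt(6497 - 1/46182) = sqrt(300044453/46182) = sqrt(13856652928446)/46182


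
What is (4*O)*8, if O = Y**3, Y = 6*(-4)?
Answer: -442368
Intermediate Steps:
Y = -24
O = -13824 (O = (-24)**3 = -13824)
(4*O)*8 = (4*(-13824))*8 = -55296*8 = -442368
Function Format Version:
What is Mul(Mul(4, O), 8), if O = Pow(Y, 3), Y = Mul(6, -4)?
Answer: -442368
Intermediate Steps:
Y = -24
O = -13824 (O = Pow(-24, 3) = -13824)
Mul(Mul(4, O), 8) = Mul(Mul(4, -13824), 8) = Mul(-55296, 8) = -442368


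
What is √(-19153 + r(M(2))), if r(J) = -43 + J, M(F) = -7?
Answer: I*√19203 ≈ 138.57*I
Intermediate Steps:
√(-19153 + r(M(2))) = √(-19153 + (-43 - 7)) = √(-19153 - 50) = √(-19203) = I*√19203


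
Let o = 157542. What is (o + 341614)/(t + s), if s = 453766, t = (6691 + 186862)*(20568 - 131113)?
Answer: -499156/21395862619 ≈ -2.3330e-5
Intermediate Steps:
t = -21396316385 (t = 193553*(-110545) = -21396316385)
(o + 341614)/(t + s) = (157542 + 341614)/(-21396316385 + 453766) = 499156/(-21395862619) = 499156*(-1/21395862619) = -499156/21395862619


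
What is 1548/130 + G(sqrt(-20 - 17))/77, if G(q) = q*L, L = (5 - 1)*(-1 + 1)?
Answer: 774/65 ≈ 11.908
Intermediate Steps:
L = 0 (L = 4*0 = 0)
G(q) = 0 (G(q) = q*0 = 0)
1548/130 + G(sqrt(-20 - 17))/77 = 1548/130 + 0/77 = 1548*(1/130) + 0*(1/77) = 774/65 + 0 = 774/65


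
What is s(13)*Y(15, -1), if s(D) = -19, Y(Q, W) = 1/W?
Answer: 19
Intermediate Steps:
s(13)*Y(15, -1) = -19/(-1) = -19*(-1) = 19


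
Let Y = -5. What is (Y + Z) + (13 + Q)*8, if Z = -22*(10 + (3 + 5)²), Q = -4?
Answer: -1561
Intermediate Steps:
Z = -1628 (Z = -22*(10 + 8²) = -22*(10 + 64) = -22*74 = -1628)
(Y + Z) + (13 + Q)*8 = (-5 - 1628) + (13 - 4)*8 = -1633 + 9*8 = -1633 + 72 = -1561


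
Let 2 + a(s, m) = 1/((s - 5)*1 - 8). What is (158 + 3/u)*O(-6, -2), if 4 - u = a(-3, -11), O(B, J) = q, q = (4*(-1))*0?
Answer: 0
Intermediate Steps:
q = 0 (q = -4*0 = 0)
O(B, J) = 0
a(s, m) = -2 + 1/(-13 + s) (a(s, m) = -2 + 1/((s - 5)*1 - 8) = -2 + 1/((-5 + s)*1 - 8) = -2 + 1/((-5 + s) - 8) = -2 + 1/(-13 + s))
u = 97/16 (u = 4 - (27 - 2*(-3))/(-13 - 3) = 4 - (27 + 6)/(-16) = 4 - (-1)*33/16 = 4 - 1*(-33/16) = 4 + 33/16 = 97/16 ≈ 6.0625)
(158 + 3/u)*O(-6, -2) = (158 + 3/(97/16))*0 = (158 + 3*(16/97))*0 = (158 + 48/97)*0 = (15374/97)*0 = 0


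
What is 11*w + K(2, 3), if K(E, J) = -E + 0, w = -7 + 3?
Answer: -46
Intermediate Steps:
w = -4
K(E, J) = -E
11*w + K(2, 3) = 11*(-4) - 1*2 = -44 - 2 = -46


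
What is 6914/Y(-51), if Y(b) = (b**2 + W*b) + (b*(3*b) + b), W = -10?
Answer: 6914/10863 ≈ 0.63647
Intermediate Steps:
Y(b) = -9*b + 4*b**2 (Y(b) = (b**2 - 10*b) + (b*(3*b) + b) = (b**2 - 10*b) + (3*b**2 + b) = (b**2 - 10*b) + (b + 3*b**2) = -9*b + 4*b**2)
6914/Y(-51) = 6914/((-51*(-9 + 4*(-51)))) = 6914/((-51*(-9 - 204))) = 6914/((-51*(-213))) = 6914/10863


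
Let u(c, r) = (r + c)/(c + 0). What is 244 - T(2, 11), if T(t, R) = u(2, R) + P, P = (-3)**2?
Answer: 457/2 ≈ 228.50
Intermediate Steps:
u(c, r) = (c + r)/c
P = 9
T(t, R) = 10 + R/2 (T(t, R) = (2 + R)/2 + 9 = (1 + R/2) + 9 = 10 + R/2)
244 - T(2, 11) = 244 - (10 + (1/2)*11) = 244 - (10 + 11/2) = 244 - 1*31/2 = 244 - 31/2 = 457/2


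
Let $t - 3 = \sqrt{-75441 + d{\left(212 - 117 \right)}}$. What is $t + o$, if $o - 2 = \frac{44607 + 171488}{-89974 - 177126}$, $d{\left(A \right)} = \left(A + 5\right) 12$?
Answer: $\frac{223881}{53420} + 3 i \sqrt{8249} \approx 4.191 + 272.47 i$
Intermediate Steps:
$d{\left(A \right)} = 60 + 12 A$ ($d{\left(A \right)} = \left(5 + A\right) 12 = 60 + 12 A$)
$o = \frac{63621}{53420}$ ($o = 2 + \frac{44607 + 171488}{-89974 - 177126} = 2 + \frac{216095}{-267100} = 2 + 216095 \left(- \frac{1}{267100}\right) = 2 - \frac{43219}{53420} = \frac{63621}{53420} \approx 1.191$)
$t = 3 + 3 i \sqrt{8249}$ ($t = 3 + \sqrt{-75441 + \left(60 + 12 \left(212 - 117\right)\right)} = 3 + \sqrt{-75441 + \left(60 + 12 \cdot 95\right)} = 3 + \sqrt{-75441 + \left(60 + 1140\right)} = 3 + \sqrt{-75441 + 1200} = 3 + \sqrt{-74241} = 3 + 3 i \sqrt{8249} \approx 3.0 + 272.47 i$)
$t + o = \left(3 + 3 i \sqrt{8249}\right) + \frac{63621}{53420} = \frac{223881}{53420} + 3 i \sqrt{8249}$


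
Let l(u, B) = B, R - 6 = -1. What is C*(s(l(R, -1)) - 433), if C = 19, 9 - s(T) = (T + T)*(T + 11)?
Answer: -7676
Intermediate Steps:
R = 5 (R = 6 - 1 = 5)
s(T) = 9 - 2*T*(11 + T) (s(T) = 9 - (T + T)*(T + 11) = 9 - 2*T*(11 + T))
C*(s(l(R, -1)) - 433) = 19*((9 - 22*(-1) - 2*(-1)²) - 433) = 19*((9 + 22 - 2*1) - 433) = 19*((9 + 22 - 2) - 433) = 19*(29 - 433) = 19*(-404) = -7676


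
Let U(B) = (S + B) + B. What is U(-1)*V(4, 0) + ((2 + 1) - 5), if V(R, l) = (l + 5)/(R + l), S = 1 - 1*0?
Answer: -13/4 ≈ -3.2500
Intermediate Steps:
S = 1 (S = 1 + 0 = 1)
V(R, l) = (5 + l)/(R + l)
U(B) = 1 + 2*B (U(B) = (1 + B) + B = 1 + 2*B)
U(-1)*V(4, 0) + ((2 + 1) - 5) = (1 + 2*(-1))*((5 + 0)/(4 + 0)) + ((2 + 1) - 5) = (1 - 2)*(5/4) + (3 - 5) = -5/4 - 2 = -13/4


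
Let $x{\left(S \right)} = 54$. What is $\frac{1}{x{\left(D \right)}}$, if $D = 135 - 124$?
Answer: $\frac{1}{54} \approx 0.018519$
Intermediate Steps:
$D = 11$ ($D = 135 - 124 = 11$)
$\frac{1}{x{\left(D \right)}} = \frac{1}{54}$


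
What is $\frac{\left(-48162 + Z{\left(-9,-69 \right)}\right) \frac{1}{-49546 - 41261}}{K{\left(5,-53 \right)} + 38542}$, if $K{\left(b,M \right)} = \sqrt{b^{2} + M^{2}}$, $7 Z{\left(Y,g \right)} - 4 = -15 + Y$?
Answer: $\frac{928184962}{67446124212255} - \frac{168577 \sqrt{2834}}{472122869485785} \approx 1.3743 \cdot 10^{-5}$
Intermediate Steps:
$Z{\left(Y,g \right)} = - \frac{11}{7} + \frac{Y}{7}$ ($Z{\left(Y,g \right)} = \frac{4}{7} + \frac{-15 + Y}{7} = \frac{4}{7} + \left(- \frac{15}{7} + \frac{Y}{7}\right) = - \frac{11}{7} + \frac{Y}{7}$)
$K{\left(b,M \right)} = \sqrt{M^{2} + b^{2}}$
$\frac{\left(-48162 + Z{\left(-9,-69 \right)}\right) \frac{1}{-49546 - 41261}}{K{\left(5,-53 \right)} + 38542} = \frac{\left(-48162 + \left(- \frac{11}{7} + \frac{1}{7} \left(-9\right)\right)\right) \frac{1}{-49546 - 41261}}{\sqrt{\left(-53\right)^{2} + 5^{2}} + 38542} = \frac{\left(-48162 - \frac{20}{7}\right) \frac{1}{-90807}}{\sqrt{2809 + 25} + 38542} = \frac{\left(-48162 - \frac{20}{7}\right) \left(- \frac{1}{90807}\right)}{\sqrt{2834} + 38542} = \frac{\left(- \frac{337154}{7}\right) \left(- \frac{1}{90807}\right)}{38542 + \sqrt{2834}} = \frac{337154}{635649 \left(38542 + \sqrt{2834}\right)}$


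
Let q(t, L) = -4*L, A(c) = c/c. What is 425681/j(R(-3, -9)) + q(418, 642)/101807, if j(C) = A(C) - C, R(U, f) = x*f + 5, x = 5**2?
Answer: 43336738039/22499347 ≈ 1926.1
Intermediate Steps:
A(c) = 1
x = 25
R(U, f) = 5 + 25*f (R(U, f) = 25*f + 5 = 5 + 25*f)
j(C) = 1 - C
425681/j(R(-3, -9)) + q(418, 642)/101807 = 425681/(1 - (5 + 25*(-9))) - 4*642/101807 = 425681/(1 - (5 - 225)) - 2568*1/101807 = 425681/(1 - 1*(-220)) - 2568/101807 = 425681/(1 + 220) - 2568/101807 = 425681/221 - 2568/101807 = 43336738039/22499347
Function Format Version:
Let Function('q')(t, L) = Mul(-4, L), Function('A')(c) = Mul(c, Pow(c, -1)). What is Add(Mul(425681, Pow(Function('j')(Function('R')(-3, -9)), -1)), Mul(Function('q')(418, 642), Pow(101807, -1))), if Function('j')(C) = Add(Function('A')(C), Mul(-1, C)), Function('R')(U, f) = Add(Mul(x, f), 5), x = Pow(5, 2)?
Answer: Rational(43336738039, 22499347) ≈ 1926.1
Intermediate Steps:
Function('A')(c) = 1
x = 25
Function('R')(U, f) = Add(5, Mul(25, f)) (Function('R')(U, f) = Add(Mul(25, f), 5) = Add(5, Mul(25, f)))
Function('j')(C) = Add(1, Mul(-1, C))
Add(Mul(425681, Pow(Function('j')(Function('R')(-3, -9)), -1)), Mul(Function('q')(418, 642), Pow(101807, -1))) = Add(Mul(425681, Pow(Add(1, Mul(-1, Add(5, Mul(25, -9)))), -1)), Mul(Mul(-4, 642), Pow(101807, -1))) = Add(Mul(425681, Pow(Add(1, Mul(-1, Add(5, -225))), -1)), Mul(-2568, Rational(1, 101807))) = Add(Mul(425681, Pow(Add(1, Mul(-1, -220)), -1)), Rational(-2568, 101807)) = Add(Mul(425681, Pow(Add(1, 220), -1)), Rational(-2568, 101807)) = Add(Mul(425681, Pow(221, -1)), Rational(-2568, 101807)) = Add(Mul(425681, Rational(1, 221)), Rational(-2568, 101807)) = Add(Rational(425681, 221), Rational(-2568, 101807)) = Rational(43336738039, 22499347)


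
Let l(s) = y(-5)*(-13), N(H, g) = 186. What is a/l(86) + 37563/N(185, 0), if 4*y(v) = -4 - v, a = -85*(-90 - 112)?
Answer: -4095387/806 ≈ -5081.1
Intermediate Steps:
a = 17170 (a = -85*(-202) = 17170)
y(v) = -1 - v/4 (y(v) = (-4 - v)/4 = -1 - v/4)
l(s) = -13/4 (l(s) = (-1 - ¼*(-5))*(-13) = (-1 + 5/4)*(-13) = (¼)*(-13) = -13/4)
a/l(86) + 37563/N(185, 0) = 17170/(-13/4) + 37563/186 = 17170*(-4/13) + 37563*(1/186) = -68680/13 + 12521/62 = -4095387/806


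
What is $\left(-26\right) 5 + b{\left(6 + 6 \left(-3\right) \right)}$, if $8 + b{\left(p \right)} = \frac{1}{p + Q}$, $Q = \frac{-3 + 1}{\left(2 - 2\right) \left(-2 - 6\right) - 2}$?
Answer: $- \frac{1519}{11} \approx -138.09$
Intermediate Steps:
$Q = 1$ ($Q = - \frac{2}{0 \left(-2 - 6\right) - 2} = - \frac{2}{0 \left(-8\right) - 2} = - \frac{2}{0 - 2} = - \frac{2}{-2} = \left(-2\right) \left(- \frac{1}{2}\right) = 1$)
$b{\left(p \right)} = -8 + \frac{1}{1 + p}$ ($b{\left(p \right)} = -8 + \frac{1}{p + 1} = -8 + \frac{1}{1 + p}$)
$\left(-26\right) 5 + b{\left(6 + 6 \left(-3\right) \right)} = \left(-26\right) 5 + \frac{-7 - 8 \left(6 + 6 \left(-3\right)\right)}{1 + \left(6 + 6 \left(-3\right)\right)} = -130 + \frac{-7 - 8 \left(6 - 18\right)}{1 + \left(6 - 18\right)} = -130 + \frac{-7 - -96}{1 - 12} = -130 + \frac{-7 + 96}{-11} = -130 - \frac{89}{11} = - \frac{1519}{11}$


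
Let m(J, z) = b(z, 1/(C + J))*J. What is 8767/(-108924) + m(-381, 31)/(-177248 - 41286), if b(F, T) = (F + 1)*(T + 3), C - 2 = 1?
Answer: 21678335855/249937772868 ≈ 0.086735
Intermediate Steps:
C = 3 (C = 2 + 1 = 3)
b(F, T) = (1 + F)*(3 + T)
m(J, z) = J*(3 + 1/(3 + J) + 3*z + z/(3 + J)) (m(J, z) = (3 + 1/(3 + J) + 3*z + z/(3 + J))*J = J*(3 + 1/(3 + J) + 3*z + z/(3 + J)))
8767/(-108924) + m(-381, 31)/(-177248 - 41286) = 8767/(-108924) + (-381*(1 + 31 + 3*(1 + 31)*(3 - 381))/(3 - 381))/(-177248 - 41286) = 8767*(-1/108924) - 381*(1 + 31 + 3*32*(-378))/(-378)/(-218534) = -8767/108924 - 381*(-1/378)*(1 + 31 - 36288)*(-1/218534) = -8767/108924 - 381*(-1/378)*(-36256)*(-1/218534) = -8767/108924 - 2302256/63*(-1/218534) = -8767/108924 + 1151128/6883821 = 21678335855/249937772868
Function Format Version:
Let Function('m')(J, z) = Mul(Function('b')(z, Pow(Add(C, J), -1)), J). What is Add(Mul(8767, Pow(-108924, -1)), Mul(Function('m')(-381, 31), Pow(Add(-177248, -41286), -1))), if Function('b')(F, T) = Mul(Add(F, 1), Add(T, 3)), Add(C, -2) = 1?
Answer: Rational(21678335855, 249937772868) ≈ 0.086735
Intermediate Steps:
C = 3 (C = Add(2, 1) = 3)
Function('b')(F, T) = Mul(Add(1, F), Add(3, T))
Function('m')(J, z) = Mul(J, Add(3, Pow(Add(3, J), -1), Mul(3, z), Mul(z, Pow(Add(3, J), -1)))) (Function('m')(J, z) = Mul(Add(3, Pow(Add(3, J), -1), Mul(3, z), Mul(z, Pow(Add(3, J), -1))), J) = Mul(J, Add(3, Pow(Add(3, J), -1), Mul(3, z), Mul(z, Pow(Add(3, J), -1)))))
Add(Mul(8767, Pow(-108924, -1)), Mul(Function('m')(-381, 31), Pow(Add(-177248, -41286), -1))) = Add(Mul(8767, Pow(-108924, -1)), Mul(Mul(-381, Pow(Add(3, -381), -1), Add(1, 31, Mul(3, Add(1, 31), Add(3, -381)))), Pow(Add(-177248, -41286), -1))) = Add(Mul(8767, Rational(-1, 108924)), Mul(Mul(-381, Pow(-378, -1), Add(1, 31, Mul(3, 32, -378))), Pow(-218534, -1))) = Add(Rational(-8767, 108924), Mul(Mul(-381, Rational(-1, 378), Add(1, 31, -36288)), Rational(-1, 218534))) = Add(Rational(-8767, 108924), Mul(Mul(-381, Rational(-1, 378), -36256), Rational(-1, 218534))) = Add(Rational(-8767, 108924), Mul(Rational(-2302256, 63), Rational(-1, 218534))) = Add(Rational(-8767, 108924), Rational(1151128, 6883821)) = Rational(21678335855, 249937772868)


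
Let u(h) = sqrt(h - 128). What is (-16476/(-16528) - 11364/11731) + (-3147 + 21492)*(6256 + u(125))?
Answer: 5563009529433381/48472492 + 18345*I*sqrt(3) ≈ 1.1477e+8 + 31774.0*I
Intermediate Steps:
u(h) = sqrt(-128 + h)
(-16476/(-16528) - 11364/11731) + (-3147 + 21492)*(6256 + u(125)) = (-16476/(-16528) - 11364/11731) + (-3147 + 21492)*(6256 + sqrt(-128 + 125)) = (-16476*(-1/16528) - 11364*1/11731) + 18345*(6256 + sqrt(-3)) = (4119/4132 - 11364/11731) + 18345*(6256 + I*sqrt(3)) = 1363941/48472492 + (114766320 + 18345*I*sqrt(3)) = 5563009529433381/48472492 + 18345*I*sqrt(3)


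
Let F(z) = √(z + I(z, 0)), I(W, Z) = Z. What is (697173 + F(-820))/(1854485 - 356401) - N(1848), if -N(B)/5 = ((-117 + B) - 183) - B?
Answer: -2246428827/1498084 + I*√205/749042 ≈ -1499.5 + 1.9115e-5*I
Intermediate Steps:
F(z) = √z (F(z) = √(z + 0) = √z)
N(B) = 1500 (N(B) = -5*(((-117 + B) - 183) - B) = -5*((-300 + B) - B) = -5*(-300) = 1500)
(697173 + F(-820))/(1854485 - 356401) - N(1848) = (697173 + √(-820))/(1854485 - 356401) - 1*1500 = (697173 + 2*I*√205)/1498084 - 1500 = (697173 + 2*I*√205)*(1/1498084) - 1500 = (697173/1498084 + I*√205/749042) - 1500 = -2246428827/1498084 + I*√205/749042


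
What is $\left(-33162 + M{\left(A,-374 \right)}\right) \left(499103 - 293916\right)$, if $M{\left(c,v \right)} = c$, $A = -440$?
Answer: $-6894693574$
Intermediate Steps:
$\left(-33162 + M{\left(A,-374 \right)}\right) \left(499103 - 293916\right) = \left(-33162 - 440\right) \left(499103 - 293916\right) = \left(-33602\right) 205187 = -6894693574$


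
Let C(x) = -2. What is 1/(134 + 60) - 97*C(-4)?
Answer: 37637/194 ≈ 194.01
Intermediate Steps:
1/(134 + 60) - 97*C(-4) = 1/(134 + 60) - 97*(-2) = 1/194 + 194 = 37637/194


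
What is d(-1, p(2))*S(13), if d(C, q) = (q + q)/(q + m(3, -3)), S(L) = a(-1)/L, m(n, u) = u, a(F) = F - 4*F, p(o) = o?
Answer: -12/13 ≈ -0.92308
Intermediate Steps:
a(F) = -3*F
S(L) = 3/L (S(L) = (-3*(-1))/L = 3/L)
d(C, q) = 2*q/(-3 + q) (d(C, q) = (q + q)/(q - 3) = (2*q)/(-3 + q) = 2*q/(-3 + q))
d(-1, p(2))*S(13) = (2*2/(-3 + 2))*(3/13) = (2*2/(-1))*(3*(1/13)) = (2*2*(-1))*(3/13) = -4*3/13 = -12/13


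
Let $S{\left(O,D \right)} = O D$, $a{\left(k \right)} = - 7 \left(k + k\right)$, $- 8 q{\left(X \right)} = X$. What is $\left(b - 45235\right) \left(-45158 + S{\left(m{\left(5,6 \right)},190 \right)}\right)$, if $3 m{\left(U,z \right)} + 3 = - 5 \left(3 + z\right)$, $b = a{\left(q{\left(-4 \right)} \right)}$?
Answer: $2180573916$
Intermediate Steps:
$q{\left(X \right)} = - \frac{X}{8}$
$a{\left(k \right)} = - 14 k$ ($a{\left(k \right)} = - 7 \cdot 2 k = - 14 k$)
$b = -7$ ($b = - 14 \left(\left(- \frac{1}{8}\right) \left(-4\right)\right) = \left(-14\right) \frac{1}{2} = -7$)
$m{\left(U,z \right)} = -6 - \frac{5 z}{3}$ ($m{\left(U,z \right)} = -1 + \frac{\left(-5\right) \left(3 + z\right)}{3} = -1 + \frac{-15 - 5 z}{3} = -1 - \left(5 + \frac{5 z}{3}\right) = -6 - \frac{5 z}{3}$)
$S{\left(O,D \right)} = D O$
$\left(b - 45235\right) \left(-45158 + S{\left(m{\left(5,6 \right)},190 \right)}\right) = \left(-7 - 45235\right) \left(-45158 + 190 \left(-6 - 10\right)\right) = - 45242 \left(-45158 + 190 \left(-6 - 10\right)\right) = - 45242 \left(-45158 + 190 \left(-16\right)\right) = - 45242 \left(-45158 - 3040\right) = \left(-45242\right) \left(-48198\right) = 2180573916$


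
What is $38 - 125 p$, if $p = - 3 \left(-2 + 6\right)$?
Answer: $1538$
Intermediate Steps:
$p = -12$ ($p = \left(-3\right) 4 = -12$)
$38 - 125 p = 38 - -1500 = 38 + 1500 = 1538$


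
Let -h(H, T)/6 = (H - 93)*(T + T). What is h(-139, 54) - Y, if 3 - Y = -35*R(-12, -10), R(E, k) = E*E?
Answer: 145293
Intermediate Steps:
R(E, k) = E²
h(H, T) = -12*T*(-93 + H) (h(H, T) = -6*(H - 93)*(T + T) = -6*(-93 + H)*2*T = -12*T*(-93 + H))
Y = 5043 (Y = 3 - (-35)*(-12)² = 3 - (-35)*144 = 3 - 1*(-5040) = 3 + 5040 = 5043)
h(-139, 54) - Y = 12*54*(93 - 1*(-139)) - 1*5043 = 12*54*(93 + 139) - 5043 = 12*54*232 - 5043 = 150336 - 5043 = 145293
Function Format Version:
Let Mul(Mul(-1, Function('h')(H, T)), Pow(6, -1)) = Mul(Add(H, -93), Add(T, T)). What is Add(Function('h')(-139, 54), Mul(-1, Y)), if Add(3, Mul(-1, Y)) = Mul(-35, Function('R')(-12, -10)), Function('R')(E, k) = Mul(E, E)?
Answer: 145293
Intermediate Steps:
Function('R')(E, k) = Pow(E, 2)
Function('h')(H, T) = Mul(-12, T, Add(-93, H)) (Function('h')(H, T) = Mul(-6, Mul(Add(H, -93), Add(T, T))) = Mul(-6, Mul(Add(-93, H), Mul(2, T))) = Mul(-6, Mul(2, T, Add(-93, H))) = Mul(-12, T, Add(-93, H)))
Y = 5043 (Y = Add(3, Mul(-1, Mul(-35, Pow(-12, 2)))) = Add(3, Mul(-1, Mul(-35, 144))) = Add(3, Mul(-1, -5040)) = Add(3, 5040) = 5043)
Add(Function('h')(-139, 54), Mul(-1, Y)) = Add(Mul(12, 54, Add(93, Mul(-1, -139))), Mul(-1, 5043)) = Add(Mul(12, 54, Add(93, 139)), -5043) = Add(Mul(12, 54, 232), -5043) = Add(150336, -5043) = 145293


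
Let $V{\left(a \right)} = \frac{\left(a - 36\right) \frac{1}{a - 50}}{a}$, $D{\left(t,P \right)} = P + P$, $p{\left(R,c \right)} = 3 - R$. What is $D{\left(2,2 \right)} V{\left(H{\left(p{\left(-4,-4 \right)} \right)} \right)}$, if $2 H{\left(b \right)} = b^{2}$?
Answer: $\frac{184}{2499} \approx 0.073629$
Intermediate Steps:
$D{\left(t,P \right)} = 2 P$
$H{\left(b \right)} = \frac{b^{2}}{2}$
$V{\left(a \right)} = \frac{-36 + a}{a \left(-50 + a\right)}$ ($V{\left(a \right)} = \frac{\left(-36 + a\right) \frac{1}{-50 + a}}{a} = \frac{\frac{1}{-50 + a} \left(-36 + a\right)}{a} = \frac{-36 + a}{a \left(-50 + a\right)}$)
$D{\left(2,2 \right)} V{\left(H{\left(p{\left(-4,-4 \right)} \right)} \right)} = 2 \cdot 2 \frac{-36 + \frac{\left(3 - -4\right)^{2}}{2}}{\frac{\left(3 - -4\right)^{2}}{2} \left(-50 + \frac{\left(3 - -4\right)^{2}}{2}\right)} = 4 \frac{-36 + \frac{\left(3 + 4\right)^{2}}{2}}{\frac{\left(3 + 4\right)^{2}}{2} \left(-50 + \frac{\left(3 + 4\right)^{2}}{2}\right)} = 4 \frac{-36 + \frac{7^{2}}{2}}{\frac{7^{2}}{2} \left(-50 + \frac{7^{2}}{2}\right)} = 4 \frac{-36 + \frac{1}{2} \cdot 49}{\frac{1}{2} \cdot 49 \left(-50 + \frac{1}{2} \cdot 49\right)} = 4 \frac{-36 + \frac{49}{2}}{\frac{49}{2} \left(-50 + \frac{49}{2}\right)} = 4 \cdot \frac{2}{49} \frac{1}{- \frac{51}{2}} \left(- \frac{23}{2}\right) = 4 \cdot \frac{2}{49} \left(- \frac{2}{51}\right) \left(- \frac{23}{2}\right) = 4 \cdot \frac{46}{2499} = \frac{184}{2499}$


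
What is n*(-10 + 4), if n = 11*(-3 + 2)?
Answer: 66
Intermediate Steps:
n = -11 (n = 11*(-1) = -11)
n*(-10 + 4) = -11*(-10 + 4) = -11*(-6) = 66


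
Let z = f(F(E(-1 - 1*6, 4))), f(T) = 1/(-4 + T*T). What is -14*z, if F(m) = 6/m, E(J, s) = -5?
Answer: 175/32 ≈ 5.4688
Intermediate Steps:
f(T) = 1/(-4 + T**2)
z = -25/64 (z = 1/(-4 + (6/(-5))**2) = 1/(-4 + (6*(-1/5))**2) = 1/(-4 + (-6/5)**2) = 1/(-4 + 36/25) = 1/(-64/25) = -25/64 ≈ -0.39063)
-14*z = -14*(-25/64) = 175/32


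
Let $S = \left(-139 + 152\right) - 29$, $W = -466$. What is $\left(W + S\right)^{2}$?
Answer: $232324$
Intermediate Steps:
$S = -16$ ($S = 13 - 29 = -16$)
$\left(W + S\right)^{2} = \left(-466 - 16\right)^{2} = \left(-482\right)^{2} = 232324$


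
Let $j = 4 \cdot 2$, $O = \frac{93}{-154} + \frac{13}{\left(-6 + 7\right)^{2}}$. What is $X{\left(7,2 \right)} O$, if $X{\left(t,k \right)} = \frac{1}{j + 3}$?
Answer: $\frac{1909}{1694} \approx 1.1269$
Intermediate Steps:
$O = \frac{1909}{154}$ ($O = 93 \left(- \frac{1}{154}\right) + \frac{13}{1^{2}} = - \frac{93}{154} + \frac{13}{1} = - \frac{93}{154} + 13 \cdot 1 = - \frac{93}{154} + 13 = \frac{1909}{154} \approx 12.396$)
$j = 8$
$X{\left(t,k \right)} = \frac{1}{11}$ ($X{\left(t,k \right)} = \frac{1}{8 + 3} = \frac{1}{11}$)
$X{\left(7,2 \right)} O = \frac{1}{11} \cdot \frac{1909}{154} = \frac{1909}{1694}$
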